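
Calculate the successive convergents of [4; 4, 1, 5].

Using the convergent recurrence p_i = a_i*p_{i-1} + p_{i-2}, q_i = a_i*q_{i-1} + q_{i-2} with p_{-2}=0, p_{-1}=1, q_{-2}=1, q_{-1}=0:
  i=0: a_0=4, p_0 = 4*1 + 0 = 4, q_0 = 4*0 + 1 = 1.
  i=1: a_1=4, p_1 = 4*4 + 1 = 17, q_1 = 4*1 + 0 = 4.
  i=2: a_2=1, p_2 = 1*17 + 4 = 21, q_2 = 1*4 + 1 = 5.
  i=3: a_3=5, p_3 = 5*21 + 17 = 122, q_3 = 5*5 + 4 = 29.

4/1, 17/4, 21/5, 122/29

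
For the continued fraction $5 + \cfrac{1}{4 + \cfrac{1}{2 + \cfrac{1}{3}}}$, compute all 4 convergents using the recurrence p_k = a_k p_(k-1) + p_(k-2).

Using the convergent recurrence p_i = a_i*p_{i-1} + p_{i-2}, q_i = a_i*q_{i-1} + q_{i-2} with p_{-2}=0, p_{-1}=1, q_{-2}=1, q_{-1}=0:
  i=0: a_0=5, p_0 = 5*1 + 0 = 5, q_0 = 5*0 + 1 = 1.
  i=1: a_1=4, p_1 = 4*5 + 1 = 21, q_1 = 4*1 + 0 = 4.
  i=2: a_2=2, p_2 = 2*21 + 5 = 47, q_2 = 2*4 + 1 = 9.
  i=3: a_3=3, p_3 = 3*47 + 21 = 162, q_3 = 3*9 + 4 = 31.

5/1, 21/4, 47/9, 162/31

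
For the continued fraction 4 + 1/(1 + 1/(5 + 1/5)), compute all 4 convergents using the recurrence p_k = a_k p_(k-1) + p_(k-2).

4/1, 5/1, 29/6, 150/31

Using the convergent recurrence p_i = a_i*p_{i-1} + p_{i-2}, q_i = a_i*q_{i-1} + q_{i-2} with p_{-2}=0, p_{-1}=1, q_{-2}=1, q_{-1}=0:
  i=0: a_0=4, p_0 = 4*1 + 0 = 4, q_0 = 4*0 + 1 = 1.
  i=1: a_1=1, p_1 = 1*4 + 1 = 5, q_1 = 1*1 + 0 = 1.
  i=2: a_2=5, p_2 = 5*5 + 4 = 29, q_2 = 5*1 + 1 = 6.
  i=3: a_3=5, p_3 = 5*29 + 5 = 150, q_3 = 5*6 + 1 = 31.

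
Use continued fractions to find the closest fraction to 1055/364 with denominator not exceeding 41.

Expand x = 1055/364 as a continued fraction with the Euclidean algorithm:
  1055 = 2*364 + 327, so a_0 = 2.
  364 = 1*327 + 37, so a_1 = 1.
  327 = 8*37 + 31, so a_2 = 8.
  37 = 1*31 + 6, so a_3 = 1.
  31 = 5*6 + 1, so a_4 = 5.
  6 = 6*1 + 0, so a_5 = 6.
so x = [2; 1, 8, 1, 5, 6].
Convergents (p_i = a_i*p_{i-1} + p_{i-2}, q_i = a_i*q_{i-1} + q_{i-2} with p_{-2}=0, p_{-1}=1, q_{-2}=1, q_{-1}=0), until the denominator exceeds 41:
  i=0: a_0=2, p_0 = 2*1 + 0 = 2, q_0 = 2*0 + 1 = 1.
  i=1: a_1=1, p_1 = 1*2 + 1 = 3, q_1 = 1*1 + 0 = 1.
  i=2: a_2=8, p_2 = 8*3 + 2 = 26, q_2 = 8*1 + 1 = 9.
  i=3: a_3=1, p_3 = 1*26 + 3 = 29, q_3 = 1*9 + 1 = 10.
  i=4: a_4=5, p_4 = 5*29 + 26 = 171, q_4 = 5*10 + 9 = 59.
q_4 = 59 > 41, so the last convergent with denominator <= 41 is p_3/q_3 = 29/10.
The closest fraction with denominator <= 41 is either p_3/q_3 or the intermediate fraction (k*p_3 + p_2)/(k*q_3 + q_2) with the largest k >= 1 whose denominator stays <= 41; these approach x as k grows, and every other convergent or intermediate fraction in range is farther away.
Largest k: floor((41 - q_2)/q_3) = floor((41 - 9)/10) = 3.
That gives (3*29 + 26)/(3*10 + 9) = 113/39.
Compare the errors: |x - 29/10| = |1055*10 - 29*364|/(364*10) = 6/3640, and |x - 113/39| = |1055*39 - 113*364|/(364*39) = 13/14196.
Cross-multiplying, 13*3640 = 47320 < 85176 = 6*14196, so 13/14196 is smaller: the intermediate fraction 113/39 is closer to x than 29/10.

113/39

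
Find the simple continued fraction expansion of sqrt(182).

[13; (2, 26)]

Write x_i = (sqrt(182) + m_i)/d_i with (m_0, d_0) = (0, 1). a_0 = floor(sqrt(182)) = 13, since 13^2 = 169 <= 182 < 196 = 14^2.
Iterate m_{i+1} = d_i*a_i - m_i, d_{i+1} = (182 - m_{i+1}^2)/d_i, a_{i+1} = floor((a_0 + m_{i+1})/d_{i+1}):
  m_1 = 1*13 - 0 = 13, d_1 = (182 - 13^2)/1 = 13/1 = 13, a_1 = floor((13 + 13)/13) = 2.
  m_2 = 13*2 - 13 = 13, d_2 = (182 - 13^2)/13 = 13/13 = 1, a_2 = floor((13 + 13)/1) = 26.
  m_3 = 1*26 - 13 = 13, d_3 = (182 - 13^2)/1 = 13/1 = 13: (m_3, d_3) = (m_1, d_1) = (13, 13), so from here the quotients repeat a_1, a_2; the period length is 2.
Hence the expansion of sqrt(182) is a_0 = 13 followed by the repeating block 2, 26 (period 2).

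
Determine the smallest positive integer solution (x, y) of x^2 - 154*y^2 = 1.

(x, y) = (21295, 1716)

First expand sqrt(154) as a continued fraction. With x_i = (sqrt(154) + m_i)/d_i and (m_0, d_0) = (0, 1): a_0 = floor(sqrt(154)) = 12, since 12^2 = 144 <= 154 < 169 = 13^2.
Iterate m_{i+1} = d_i*a_i - m_i, d_{i+1} = (154 - m_{i+1}^2)/d_i, a_{i+1} = floor((a_0 + m_{i+1})/d_{i+1}):
  m_1 = 1*12 - 0 = 12, d_1 = (154 - 12^2)/1 = 10/1 = 10, a_1 = floor((12 + 12)/10) = 2.
  m_2 = 10*2 - 12 = 8, d_2 = (154 - 8^2)/10 = 90/10 = 9, a_2 = floor((12 + 8)/9) = 2.
  m_3 = 9*2 - 8 = 10, d_3 = (154 - 10^2)/9 = 54/9 = 6, a_3 = floor((12 + 10)/6) = 3.
  m_4 = 6*3 - 10 = 8, d_4 = (154 - 8^2)/6 = 90/6 = 15, a_4 = floor((12 + 8)/15) = 1.
  m_5 = 15*1 - 8 = 7, d_5 = (154 - 7^2)/15 = 105/15 = 7, a_5 = floor((12 + 7)/7) = 2.
  m_6 = 7*2 - 7 = 7, d_6 = (154 - 7^2)/7 = 105/7 = 15, a_6 = floor((12 + 7)/15) = 1.
  m_7 = 15*1 - 7 = 8, d_7 = (154 - 8^2)/15 = 90/15 = 6, a_7 = floor((12 + 8)/6) = 3.
  m_8 = 6*3 - 8 = 10, d_8 = (154 - 10^2)/6 = 54/6 = 9, a_8 = floor((12 + 10)/9) = 2.
  m_9 = 9*2 - 10 = 8, d_9 = (154 - 8^2)/9 = 90/9 = 10, a_9 = floor((12 + 8)/10) = 2.
  m_10 = 10*2 - 8 = 12, d_10 = (154 - 12^2)/10 = 10/10 = 1, a_10 = floor((12 + 12)/1) = 24.
  m_11 = 1*24 - 12 = 12, d_11 = (154 - 12^2)/1 = 10/1 = 10: (m_11, d_11) = (m_1, d_1) = (12, 10), so from here the quotients repeat a_1, ..., a_10; the period length is 10.
So sqrt(154) = [12; (2, 2, 3, 1, 2, 1, 3, 2, 2, 24)] with period length k = 10.
k is even, so the fundamental solution of x^2 - 154y^2 = 1 is (p_{k-1}, q_{k-1}) = (p_9, q_9); compute convergents through index 9.
Convergents (p_i = a_i*p_{i-1} + p_{i-2}, q_i = a_i*q_{i-1} + q_{i-2} with p_{-2}=0, p_{-1}=1, q_{-2}=1, q_{-1}=0):
  i=0: a_0=12, p_0 = 12*1 + 0 = 12, q_0 = 12*0 + 1 = 1.
  i=1: a_1=2, p_1 = 2*12 + 1 = 25, q_1 = 2*1 + 0 = 2.
  i=2: a_2=2, p_2 = 2*25 + 12 = 62, q_2 = 2*2 + 1 = 5.
  i=3: a_3=3, p_3 = 3*62 + 25 = 211, q_3 = 3*5 + 2 = 17.
  i=4: a_4=1, p_4 = 1*211 + 62 = 273, q_4 = 1*17 + 5 = 22.
  i=5: a_5=2, p_5 = 2*273 + 211 = 757, q_5 = 2*22 + 17 = 61.
  i=6: a_6=1, p_6 = 1*757 + 273 = 1030, q_6 = 1*61 + 22 = 83.
  i=7: a_7=3, p_7 = 3*1030 + 757 = 3847, q_7 = 3*83 + 61 = 310.
  i=8: a_8=2, p_8 = 2*3847 + 1030 = 8724, q_8 = 2*310 + 83 = 703.
  i=9: a_9=2, p_9 = 2*8724 + 3847 = 21295, q_9 = 2*703 + 310 = 1716.
Check: 21295^2 - 154*1716^2 = 453477025 - 453477024 = 1, so (x, y) = (21295, 1716) solves the equation, and by the theorem it is the least positive solution.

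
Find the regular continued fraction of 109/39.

[2; 1, 3, 1, 7]

Run the Euclidean algorithm on 109 and 39; the successive quotients are the partial quotients a_0, a_1, ... (each step inverts the fractional part left over by the previous one):
  109 = 2*39 + 31, so a_0 = 2.
  39 = 1*31 + 8, so a_1 = 1.
  31 = 3*8 + 7, so a_2 = 3.
  8 = 1*7 + 1, so a_3 = 1.
  7 = 7*1 + 0, so a_4 = 7.
The remainder reaches 0 after 5 divisions, so the expansion has 5 partial quotients, read off in order.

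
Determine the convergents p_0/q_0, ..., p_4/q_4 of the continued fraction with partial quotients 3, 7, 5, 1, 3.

Using the convergent recurrence p_i = a_i*p_{i-1} + p_{i-2}, q_i = a_i*q_{i-1} + q_{i-2} with p_{-2}=0, p_{-1}=1, q_{-2}=1, q_{-1}=0:
  i=0: a_0=3, p_0 = 3*1 + 0 = 3, q_0 = 3*0 + 1 = 1.
  i=1: a_1=7, p_1 = 7*3 + 1 = 22, q_1 = 7*1 + 0 = 7.
  i=2: a_2=5, p_2 = 5*22 + 3 = 113, q_2 = 5*7 + 1 = 36.
  i=3: a_3=1, p_3 = 1*113 + 22 = 135, q_3 = 1*36 + 7 = 43.
  i=4: a_4=3, p_4 = 3*135 + 113 = 518, q_4 = 3*43 + 36 = 165.

3/1, 22/7, 113/36, 135/43, 518/165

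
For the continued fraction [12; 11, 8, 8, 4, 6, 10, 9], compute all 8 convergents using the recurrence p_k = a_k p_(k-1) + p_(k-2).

12/1, 133/11, 1076/89, 8741/723, 36040/2981, 224981/18609, 2285850/189071, 20797631/1720248

Using the convergent recurrence p_i = a_i*p_{i-1} + p_{i-2}, q_i = a_i*q_{i-1} + q_{i-2} with p_{-2}=0, p_{-1}=1, q_{-2}=1, q_{-1}=0:
  i=0: a_0=12, p_0 = 12*1 + 0 = 12, q_0 = 12*0 + 1 = 1.
  i=1: a_1=11, p_1 = 11*12 + 1 = 133, q_1 = 11*1 + 0 = 11.
  i=2: a_2=8, p_2 = 8*133 + 12 = 1076, q_2 = 8*11 + 1 = 89.
  i=3: a_3=8, p_3 = 8*1076 + 133 = 8741, q_3 = 8*89 + 11 = 723.
  i=4: a_4=4, p_4 = 4*8741 + 1076 = 36040, q_4 = 4*723 + 89 = 2981.
  i=5: a_5=6, p_5 = 6*36040 + 8741 = 224981, q_5 = 6*2981 + 723 = 18609.
  i=6: a_6=10, p_6 = 10*224981 + 36040 = 2285850, q_6 = 10*18609 + 2981 = 189071.
  i=7: a_7=9, p_7 = 9*2285850 + 224981 = 20797631, q_7 = 9*189071 + 18609 = 1720248.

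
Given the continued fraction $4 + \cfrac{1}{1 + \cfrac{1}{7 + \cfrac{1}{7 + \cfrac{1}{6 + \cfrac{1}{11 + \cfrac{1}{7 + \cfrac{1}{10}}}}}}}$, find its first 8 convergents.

4/1, 5/1, 39/8, 278/57, 1707/350, 19055/3907, 135092/27699, 1369975/280897

Using the convergent recurrence p_i = a_i*p_{i-1} + p_{i-2}, q_i = a_i*q_{i-1} + q_{i-2} with p_{-2}=0, p_{-1}=1, q_{-2}=1, q_{-1}=0:
  i=0: a_0=4, p_0 = 4*1 + 0 = 4, q_0 = 4*0 + 1 = 1.
  i=1: a_1=1, p_1 = 1*4 + 1 = 5, q_1 = 1*1 + 0 = 1.
  i=2: a_2=7, p_2 = 7*5 + 4 = 39, q_2 = 7*1 + 1 = 8.
  i=3: a_3=7, p_3 = 7*39 + 5 = 278, q_3 = 7*8 + 1 = 57.
  i=4: a_4=6, p_4 = 6*278 + 39 = 1707, q_4 = 6*57 + 8 = 350.
  i=5: a_5=11, p_5 = 11*1707 + 278 = 19055, q_5 = 11*350 + 57 = 3907.
  i=6: a_6=7, p_6 = 7*19055 + 1707 = 135092, q_6 = 7*3907 + 350 = 27699.
  i=7: a_7=10, p_7 = 10*135092 + 19055 = 1369975, q_7 = 10*27699 + 3907 = 280897.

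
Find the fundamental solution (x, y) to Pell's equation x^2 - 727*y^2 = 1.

(x, y) = (728, 27)

First expand sqrt(727) as a continued fraction. With x_i = (sqrt(727) + m_i)/d_i and (m_0, d_0) = (0, 1): a_0 = floor(sqrt(727)) = 26, since 26^2 = 676 <= 727 < 729 = 27^2.
Iterate m_{i+1} = d_i*a_i - m_i, d_{i+1} = (727 - m_{i+1}^2)/d_i, a_{i+1} = floor((a_0 + m_{i+1})/d_{i+1}):
  m_1 = 1*26 - 0 = 26, d_1 = (727 - 26^2)/1 = 51/1 = 51, a_1 = floor((26 + 26)/51) = 1.
  m_2 = 51*1 - 26 = 25, d_2 = (727 - 25^2)/51 = 102/51 = 2, a_2 = floor((26 + 25)/2) = 25.
  m_3 = 2*25 - 25 = 25, d_3 = (727 - 25^2)/2 = 102/2 = 51, a_3 = floor((26 + 25)/51) = 1.
  m_4 = 51*1 - 25 = 26, d_4 = (727 - 26^2)/51 = 51/51 = 1, a_4 = floor((26 + 26)/1) = 52.
  m_5 = 1*52 - 26 = 26, d_5 = (727 - 26^2)/1 = 51/1 = 51: (m_5, d_5) = (m_1, d_1) = (26, 51), so from here the quotients repeat a_1, ..., a_4; the period length is 4.
So sqrt(727) = [26; (1, 25, 1, 52)] with period length k = 4.
k is even, so the fundamental solution of x^2 - 727y^2 = 1 is (p_{k-1}, q_{k-1}) = (p_3, q_3); compute convergents through index 3.
Convergents (p_i = a_i*p_{i-1} + p_{i-2}, q_i = a_i*q_{i-1} + q_{i-2} with p_{-2}=0, p_{-1}=1, q_{-2}=1, q_{-1}=0):
  i=0: a_0=26, p_0 = 26*1 + 0 = 26, q_0 = 26*0 + 1 = 1.
  i=1: a_1=1, p_1 = 1*26 + 1 = 27, q_1 = 1*1 + 0 = 1.
  i=2: a_2=25, p_2 = 25*27 + 26 = 701, q_2 = 25*1 + 1 = 26.
  i=3: a_3=1, p_3 = 1*701 + 27 = 728, q_3 = 1*26 + 1 = 27.
Check: 728^2 - 727*27^2 = 529984 - 529983 = 1, so (x, y) = (728, 27) solves the equation, and by the theorem it is the least positive solution.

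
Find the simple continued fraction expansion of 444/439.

[1; 87, 1, 4]

Run the Euclidean algorithm on 444 and 439; the successive quotients are the partial quotients a_0, a_1, ... (each step inverts the fractional part left over by the previous one):
  444 = 1*439 + 5, so a_0 = 1.
  439 = 87*5 + 4, so a_1 = 87.
  5 = 1*4 + 1, so a_2 = 1.
  4 = 4*1 + 0, so a_3 = 4.
The remainder reaches 0 after 4 divisions, so the expansion has 4 partial quotients, read off in order.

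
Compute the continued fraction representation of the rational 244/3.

Run the Euclidean algorithm on 244 and 3; the successive quotients are the partial quotients a_0, a_1, ... (each step inverts the fractional part left over by the previous one):
  244 = 81*3 + 1, so a_0 = 81.
  3 = 3*1 + 0, so a_1 = 3.
The remainder reaches 0 after 2 divisions, so the expansion has 2 partial quotients, read off in order.

[81; 3]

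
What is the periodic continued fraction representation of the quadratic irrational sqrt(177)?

Write x_i = (sqrt(177) + m_i)/d_i with (m_0, d_0) = (0, 1). a_0 = floor(sqrt(177)) = 13, since 13^2 = 169 <= 177 < 196 = 14^2.
Iterate m_{i+1} = d_i*a_i - m_i, d_{i+1} = (177 - m_{i+1}^2)/d_i, a_{i+1} = floor((a_0 + m_{i+1})/d_{i+1}):
  m_1 = 1*13 - 0 = 13, d_1 = (177 - 13^2)/1 = 8/1 = 8, a_1 = floor((13 + 13)/8) = 3.
  m_2 = 8*3 - 13 = 11, d_2 = (177 - 11^2)/8 = 56/8 = 7, a_2 = floor((13 + 11)/7) = 3.
  m_3 = 7*3 - 11 = 10, d_3 = (177 - 10^2)/7 = 77/7 = 11, a_3 = floor((13 + 10)/11) = 2.
  m_4 = 11*2 - 10 = 12, d_4 = (177 - 12^2)/11 = 33/11 = 3, a_4 = floor((13 + 12)/3) = 8.
  m_5 = 3*8 - 12 = 12, d_5 = (177 - 12^2)/3 = 33/3 = 11, a_5 = floor((13 + 12)/11) = 2.
  m_6 = 11*2 - 12 = 10, d_6 = (177 - 10^2)/11 = 77/11 = 7, a_6 = floor((13 + 10)/7) = 3.
  m_7 = 7*3 - 10 = 11, d_7 = (177 - 11^2)/7 = 56/7 = 8, a_7 = floor((13 + 11)/8) = 3.
  m_8 = 8*3 - 11 = 13, d_8 = (177 - 13^2)/8 = 8/8 = 1, a_8 = floor((13 + 13)/1) = 26.
  m_9 = 1*26 - 13 = 13, d_9 = (177 - 13^2)/1 = 8/1 = 8: (m_9, d_9) = (m_1, d_1) = (13, 8), so from here the quotients repeat a_1, ..., a_8; the period length is 8.
Hence the expansion of sqrt(177) is a_0 = 13 followed by the repeating block 3, 3, 2, 8, 2, 3, 3, 26 (period 8).

[13; (3, 3, 2, 8, 2, 3, 3, 26)]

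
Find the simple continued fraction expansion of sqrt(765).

[27; (1, 1, 1, 13, 6, 13, 1, 1, 1, 54)]

Write x_i = (sqrt(765) + m_i)/d_i with (m_0, d_0) = (0, 1). a_0 = floor(sqrt(765)) = 27, since 27^2 = 729 <= 765 < 784 = 28^2.
Iterate m_{i+1} = d_i*a_i - m_i, d_{i+1} = (765 - m_{i+1}^2)/d_i, a_{i+1} = floor((a_0 + m_{i+1})/d_{i+1}):
  m_1 = 1*27 - 0 = 27, d_1 = (765 - 27^2)/1 = 36/1 = 36, a_1 = floor((27 + 27)/36) = 1.
  m_2 = 36*1 - 27 = 9, d_2 = (765 - 9^2)/36 = 684/36 = 19, a_2 = floor((27 + 9)/19) = 1.
  m_3 = 19*1 - 9 = 10, d_3 = (765 - 10^2)/19 = 665/19 = 35, a_3 = floor((27 + 10)/35) = 1.
  m_4 = 35*1 - 10 = 25, d_4 = (765 - 25^2)/35 = 140/35 = 4, a_4 = floor((27 + 25)/4) = 13.
  m_5 = 4*13 - 25 = 27, d_5 = (765 - 27^2)/4 = 36/4 = 9, a_5 = floor((27 + 27)/9) = 6.
  m_6 = 9*6 - 27 = 27, d_6 = (765 - 27^2)/9 = 36/9 = 4, a_6 = floor((27 + 27)/4) = 13.
  m_7 = 4*13 - 27 = 25, d_7 = (765 - 25^2)/4 = 140/4 = 35, a_7 = floor((27 + 25)/35) = 1.
  m_8 = 35*1 - 25 = 10, d_8 = (765 - 10^2)/35 = 665/35 = 19, a_8 = floor((27 + 10)/19) = 1.
  m_9 = 19*1 - 10 = 9, d_9 = (765 - 9^2)/19 = 684/19 = 36, a_9 = floor((27 + 9)/36) = 1.
  m_10 = 36*1 - 9 = 27, d_10 = (765 - 27^2)/36 = 36/36 = 1, a_10 = floor((27 + 27)/1) = 54.
  m_11 = 1*54 - 27 = 27, d_11 = (765 - 27^2)/1 = 36/1 = 36: (m_11, d_11) = (m_1, d_1) = (27, 36), so from here the quotients repeat a_1, ..., a_10; the period length is 10.
Hence the expansion of sqrt(765) is a_0 = 27 followed by the repeating block 1, 1, 1, 13, 6, 13, 1, 1, 1, 54 (period 10).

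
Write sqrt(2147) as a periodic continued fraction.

Write x_i = (sqrt(2147) + m_i)/d_i with (m_0, d_0) = (0, 1). a_0 = floor(sqrt(2147)) = 46, since 46^2 = 2116 <= 2147 < 2209 = 47^2.
Iterate m_{i+1} = d_i*a_i - m_i, d_{i+1} = (2147 - m_{i+1}^2)/d_i, a_{i+1} = floor((a_0 + m_{i+1})/d_{i+1}):
  m_1 = 1*46 - 0 = 46, d_1 = (2147 - 46^2)/1 = 31/1 = 31, a_1 = floor((46 + 46)/31) = 2.
  m_2 = 31*2 - 46 = 16, d_2 = (2147 - 16^2)/31 = 1891/31 = 61, a_2 = floor((46 + 16)/61) = 1.
  m_3 = 61*1 - 16 = 45, d_3 = (2147 - 45^2)/61 = 122/61 = 2, a_3 = floor((46 + 45)/2) = 45.
  m_4 = 2*45 - 45 = 45, d_4 = (2147 - 45^2)/2 = 122/2 = 61, a_4 = floor((46 + 45)/61) = 1.
  m_5 = 61*1 - 45 = 16, d_5 = (2147 - 16^2)/61 = 1891/61 = 31, a_5 = floor((46 + 16)/31) = 2.
  m_6 = 31*2 - 16 = 46, d_6 = (2147 - 46^2)/31 = 31/31 = 1, a_6 = floor((46 + 46)/1) = 92.
  m_7 = 1*92 - 46 = 46, d_7 = (2147 - 46^2)/1 = 31/1 = 31: (m_7, d_7) = (m_1, d_1) = (46, 31), so from here the quotients repeat a_1, ..., a_6; the period length is 6.
Hence the expansion of sqrt(2147) is a_0 = 46 followed by the repeating block 2, 1, 45, 1, 2, 92 (period 6).

[46; (2, 1, 45, 1, 2, 92)]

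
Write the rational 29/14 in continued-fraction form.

[2; 14]

Run the Euclidean algorithm on 29 and 14; the successive quotients are the partial quotients a_0, a_1, ... (each step inverts the fractional part left over by the previous one):
  29 = 2*14 + 1, so a_0 = 2.
  14 = 14*1 + 0, so a_1 = 14.
The remainder reaches 0 after 2 divisions, so the expansion has 2 partial quotients, read off in order.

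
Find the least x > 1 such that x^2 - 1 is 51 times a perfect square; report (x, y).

(x, y) = (50, 7)

First expand sqrt(51) as a continued fraction. With x_i = (sqrt(51) + m_i)/d_i and (m_0, d_0) = (0, 1): a_0 = floor(sqrt(51)) = 7, since 7^2 = 49 <= 51 < 64 = 8^2.
Iterate m_{i+1} = d_i*a_i - m_i, d_{i+1} = (51 - m_{i+1}^2)/d_i, a_{i+1} = floor((a_0 + m_{i+1})/d_{i+1}):
  m_1 = 1*7 - 0 = 7, d_1 = (51 - 7^2)/1 = 2/1 = 2, a_1 = floor((7 + 7)/2) = 7.
  m_2 = 2*7 - 7 = 7, d_2 = (51 - 7^2)/2 = 2/2 = 1, a_2 = floor((7 + 7)/1) = 14.
  m_3 = 1*14 - 7 = 7, d_3 = (51 - 7^2)/1 = 2/1 = 2: (m_3, d_3) = (m_1, d_1) = (7, 2), so from here the quotients repeat a_1, a_2; the period length is 2.
So sqrt(51) = [7; (7, 14)] with period length k = 2.
k is even, so the fundamental solution of x^2 - 51y^2 = 1 is (p_{k-1}, q_{k-1}) = (p_1, q_1); compute convergents through index 1.
Convergents (p_i = a_i*p_{i-1} + p_{i-2}, q_i = a_i*q_{i-1} + q_{i-2} with p_{-2}=0, p_{-1}=1, q_{-2}=1, q_{-1}=0):
  i=0: a_0=7, p_0 = 7*1 + 0 = 7, q_0 = 7*0 + 1 = 1.
  i=1: a_1=7, p_1 = 7*7 + 1 = 50, q_1 = 7*1 + 0 = 7.
Check: 50^2 - 51*7^2 = 2500 - 2499 = 1, so (x, y) = (50, 7) solves the equation, and by the theorem it is the least positive solution.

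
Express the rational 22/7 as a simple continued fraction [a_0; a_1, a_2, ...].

Run the Euclidean algorithm on 22 and 7; the successive quotients are the partial quotients a_0, a_1, ... (each step inverts the fractional part left over by the previous one):
  22 = 3*7 + 1, so a_0 = 3.
  7 = 7*1 + 0, so a_1 = 7.
The remainder reaches 0 after 2 divisions, so the expansion has 2 partial quotients, read off in order.

[3; 7]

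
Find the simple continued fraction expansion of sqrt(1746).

[41; (1, 3, 1, 1, 1, 8, 1, 1, 1, 3, 1, 82)]

Write x_i = (sqrt(1746) + m_i)/d_i with (m_0, d_0) = (0, 1). a_0 = floor(sqrt(1746)) = 41, since 41^2 = 1681 <= 1746 < 1764 = 42^2.
Iterate m_{i+1} = d_i*a_i - m_i, d_{i+1} = (1746 - m_{i+1}^2)/d_i, a_{i+1} = floor((a_0 + m_{i+1})/d_{i+1}):
  m_1 = 1*41 - 0 = 41, d_1 = (1746 - 41^2)/1 = 65/1 = 65, a_1 = floor((41 + 41)/65) = 1.
  m_2 = 65*1 - 41 = 24, d_2 = (1746 - 24^2)/65 = 1170/65 = 18, a_2 = floor((41 + 24)/18) = 3.
  m_3 = 18*3 - 24 = 30, d_3 = (1746 - 30^2)/18 = 846/18 = 47, a_3 = floor((41 + 30)/47) = 1.
  m_4 = 47*1 - 30 = 17, d_4 = (1746 - 17^2)/47 = 1457/47 = 31, a_4 = floor((41 + 17)/31) = 1.
  m_5 = 31*1 - 17 = 14, d_5 = (1746 - 14^2)/31 = 1550/31 = 50, a_5 = floor((41 + 14)/50) = 1.
  m_6 = 50*1 - 14 = 36, d_6 = (1746 - 36^2)/50 = 450/50 = 9, a_6 = floor((41 + 36)/9) = 8.
  m_7 = 9*8 - 36 = 36, d_7 = (1746 - 36^2)/9 = 450/9 = 50, a_7 = floor((41 + 36)/50) = 1.
  m_8 = 50*1 - 36 = 14, d_8 = (1746 - 14^2)/50 = 1550/50 = 31, a_8 = floor((41 + 14)/31) = 1.
  m_9 = 31*1 - 14 = 17, d_9 = (1746 - 17^2)/31 = 1457/31 = 47, a_9 = floor((41 + 17)/47) = 1.
  m_10 = 47*1 - 17 = 30, d_10 = (1746 - 30^2)/47 = 846/47 = 18, a_10 = floor((41 + 30)/18) = 3.
  m_11 = 18*3 - 30 = 24, d_11 = (1746 - 24^2)/18 = 1170/18 = 65, a_11 = floor((41 + 24)/65) = 1.
  m_12 = 65*1 - 24 = 41, d_12 = (1746 - 41^2)/65 = 65/65 = 1, a_12 = floor((41 + 41)/1) = 82.
  m_13 = 1*82 - 41 = 41, d_13 = (1746 - 41^2)/1 = 65/1 = 65: (m_13, d_13) = (m_1, d_1) = (41, 65), so from here the quotients repeat a_1, ..., a_12; the period length is 12.
Hence the expansion of sqrt(1746) is a_0 = 41 followed by the repeating block 1, 3, 1, 1, 1, 8, 1, 1, 1, 3, 1, 82 (period 12).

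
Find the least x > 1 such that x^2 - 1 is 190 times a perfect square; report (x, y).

First expand sqrt(190) as a continued fraction. With x_i = (sqrt(190) + m_i)/d_i and (m_0, d_0) = (0, 1): a_0 = floor(sqrt(190)) = 13, since 13^2 = 169 <= 190 < 196 = 14^2.
Iterate m_{i+1} = d_i*a_i - m_i, d_{i+1} = (190 - m_{i+1}^2)/d_i, a_{i+1} = floor((a_0 + m_{i+1})/d_{i+1}):
  m_1 = 1*13 - 0 = 13, d_1 = (190 - 13^2)/1 = 21/1 = 21, a_1 = floor((13 + 13)/21) = 1.
  m_2 = 21*1 - 13 = 8, d_2 = (190 - 8^2)/21 = 126/21 = 6, a_2 = floor((13 + 8)/6) = 3.
  m_3 = 6*3 - 8 = 10, d_3 = (190 - 10^2)/6 = 90/6 = 15, a_3 = floor((13 + 10)/15) = 1.
  m_4 = 15*1 - 10 = 5, d_4 = (190 - 5^2)/15 = 165/15 = 11, a_4 = floor((13 + 5)/11) = 1.
  m_5 = 11*1 - 5 = 6, d_5 = (190 - 6^2)/11 = 154/11 = 14, a_5 = floor((13 + 6)/14) = 1.
  m_6 = 14*1 - 6 = 8, d_6 = (190 - 8^2)/14 = 126/14 = 9, a_6 = floor((13 + 8)/9) = 2.
  m_7 = 9*2 - 8 = 10, d_7 = (190 - 10^2)/9 = 90/9 = 10, a_7 = floor((13 + 10)/10) = 2.
  m_8 = 10*2 - 10 = 10, d_8 = (190 - 10^2)/10 = 90/10 = 9, a_8 = floor((13 + 10)/9) = 2.
  m_9 = 9*2 - 10 = 8, d_9 = (190 - 8^2)/9 = 126/9 = 14, a_9 = floor((13 + 8)/14) = 1.
  m_10 = 14*1 - 8 = 6, d_10 = (190 - 6^2)/14 = 154/14 = 11, a_10 = floor((13 + 6)/11) = 1.
  m_11 = 11*1 - 6 = 5, d_11 = (190 - 5^2)/11 = 165/11 = 15, a_11 = floor((13 + 5)/15) = 1.
  m_12 = 15*1 - 5 = 10, d_12 = (190 - 10^2)/15 = 90/15 = 6, a_12 = floor((13 + 10)/6) = 3.
  m_13 = 6*3 - 10 = 8, d_13 = (190 - 8^2)/6 = 126/6 = 21, a_13 = floor((13 + 8)/21) = 1.
  m_14 = 21*1 - 8 = 13, d_14 = (190 - 13^2)/21 = 21/21 = 1, a_14 = floor((13 + 13)/1) = 26.
  m_15 = 1*26 - 13 = 13, d_15 = (190 - 13^2)/1 = 21/1 = 21: (m_15, d_15) = (m_1, d_1) = (13, 21), so from here the quotients repeat a_1, ..., a_14; the period length is 14.
So sqrt(190) = [13; (1, 3, 1, 1, 1, 2, 2, 2, 1, 1, 1, 3, 1, 26)] with period length k = 14.
k is even, so the fundamental solution of x^2 - 190y^2 = 1 is (p_{k-1}, q_{k-1}) = (p_13, q_13); compute convergents through index 13.
Convergents (p_i = a_i*p_{i-1} + p_{i-2}, q_i = a_i*q_{i-1} + q_{i-2} with p_{-2}=0, p_{-1}=1, q_{-2}=1, q_{-1}=0):
  i=0: a_0=13, p_0 = 13*1 + 0 = 13, q_0 = 13*0 + 1 = 1.
  i=1: a_1=1, p_1 = 1*13 + 1 = 14, q_1 = 1*1 + 0 = 1.
  i=2: a_2=3, p_2 = 3*14 + 13 = 55, q_2 = 3*1 + 1 = 4.
  i=3: a_3=1, p_3 = 1*55 + 14 = 69, q_3 = 1*4 + 1 = 5.
  i=4: a_4=1, p_4 = 1*69 + 55 = 124, q_4 = 1*5 + 4 = 9.
  i=5: a_5=1, p_5 = 1*124 + 69 = 193, q_5 = 1*9 + 5 = 14.
  i=6: a_6=2, p_6 = 2*193 + 124 = 510, q_6 = 2*14 + 9 = 37.
  i=7: a_7=2, p_7 = 2*510 + 193 = 1213, q_7 = 2*37 + 14 = 88.
  i=8: a_8=2, p_8 = 2*1213 + 510 = 2936, q_8 = 2*88 + 37 = 213.
  i=9: a_9=1, p_9 = 1*2936 + 1213 = 4149, q_9 = 1*213 + 88 = 301.
  i=10: a_10=1, p_10 = 1*4149 + 2936 = 7085, q_10 = 1*301 + 213 = 514.
  i=11: a_11=1, p_11 = 1*7085 + 4149 = 11234, q_11 = 1*514 + 301 = 815.
  i=12: a_12=3, p_12 = 3*11234 + 7085 = 40787, q_12 = 3*815 + 514 = 2959.
  i=13: a_13=1, p_13 = 1*40787 + 11234 = 52021, q_13 = 1*2959 + 815 = 3774.
Check: 52021^2 - 190*3774^2 = 2706184441 - 2706184440 = 1, so (x, y) = (52021, 3774) solves the equation, and by the theorem it is the least positive solution.

(x, y) = (52021, 3774)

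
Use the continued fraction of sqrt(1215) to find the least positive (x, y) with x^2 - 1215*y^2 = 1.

(x, y) = (244, 7)

First expand sqrt(1215) as a continued fraction. With x_i = (sqrt(1215) + m_i)/d_i and (m_0, d_0) = (0, 1): a_0 = floor(sqrt(1215)) = 34, since 34^2 = 1156 <= 1215 < 1225 = 35^2.
Iterate m_{i+1} = d_i*a_i - m_i, d_{i+1} = (1215 - m_{i+1}^2)/d_i, a_{i+1} = floor((a_0 + m_{i+1})/d_{i+1}):
  m_1 = 1*34 - 0 = 34, d_1 = (1215 - 34^2)/1 = 59/1 = 59, a_1 = floor((34 + 34)/59) = 1.
  m_2 = 59*1 - 34 = 25, d_2 = (1215 - 25^2)/59 = 590/59 = 10, a_2 = floor((34 + 25)/10) = 5.
  m_3 = 10*5 - 25 = 25, d_3 = (1215 - 25^2)/10 = 590/10 = 59, a_3 = floor((34 + 25)/59) = 1.
  m_4 = 59*1 - 25 = 34, d_4 = (1215 - 34^2)/59 = 59/59 = 1, a_4 = floor((34 + 34)/1) = 68.
  m_5 = 1*68 - 34 = 34, d_5 = (1215 - 34^2)/1 = 59/1 = 59: (m_5, d_5) = (m_1, d_1) = (34, 59), so from here the quotients repeat a_1, ..., a_4; the period length is 4.
So sqrt(1215) = [34; (1, 5, 1, 68)] with period length k = 4.
k is even, so the fundamental solution of x^2 - 1215y^2 = 1 is (p_{k-1}, q_{k-1}) = (p_3, q_3); compute convergents through index 3.
Convergents (p_i = a_i*p_{i-1} + p_{i-2}, q_i = a_i*q_{i-1} + q_{i-2} with p_{-2}=0, p_{-1}=1, q_{-2}=1, q_{-1}=0):
  i=0: a_0=34, p_0 = 34*1 + 0 = 34, q_0 = 34*0 + 1 = 1.
  i=1: a_1=1, p_1 = 1*34 + 1 = 35, q_1 = 1*1 + 0 = 1.
  i=2: a_2=5, p_2 = 5*35 + 34 = 209, q_2 = 5*1 + 1 = 6.
  i=3: a_3=1, p_3 = 1*209 + 35 = 244, q_3 = 1*6 + 1 = 7.
Check: 244^2 - 1215*7^2 = 59536 - 59535 = 1, so (x, y) = (244, 7) solves the equation, and by the theorem it is the least positive solution.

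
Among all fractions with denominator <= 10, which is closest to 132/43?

31/10

Expand x = 132/43 as a continued fraction with the Euclidean algorithm:
  132 = 3*43 + 3, so a_0 = 3.
  43 = 14*3 + 1, so a_1 = 14.
  3 = 3*1 + 0, so a_2 = 3.
so x = [3; 14, 3].
Convergents (p_i = a_i*p_{i-1} + p_{i-2}, q_i = a_i*q_{i-1} + q_{i-2} with p_{-2}=0, p_{-1}=1, q_{-2}=1, q_{-1}=0), until the denominator exceeds 10:
  i=0: a_0=3, p_0 = 3*1 + 0 = 3, q_0 = 3*0 + 1 = 1.
  i=1: a_1=14, p_1 = 14*3 + 1 = 43, q_1 = 14*1 + 0 = 14.
q_1 = 14 > 10, so the last convergent with denominator <= 10 is p_0/q_0 = 3/1.
The closest fraction with denominator <= 10 is either p_0/q_0 or the intermediate fraction (k*p_0 + p_{-1})/(k*q_0 + q_{-1}) with the largest k >= 1 whose denominator stays <= 10; these approach x as k grows, and every other convergent or intermediate fraction in range is farther away.
Largest k: floor((10 - q_{-1})/q_0) = floor((10 - 0)/1) = 10 (using the seeds p_{-1} = 1, q_{-1} = 0).
That gives (10*3 + 1)/(10*1 + 0) = 31/10.
Compare the errors: |x - 3/1| = |132*1 - 3*43|/(43*1) = 3/43, and |x - 31/10| = |132*10 - 31*43|/(43*10) = 13/430.
Cross-multiplying, 13*43 = 559 < 1290 = 3*430, so 13/430 is smaller: the intermediate fraction 31/10 is closer to x than 3/1.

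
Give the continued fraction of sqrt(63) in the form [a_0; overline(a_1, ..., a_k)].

Write x_i = (sqrt(63) + m_i)/d_i with (m_0, d_0) = (0, 1). a_0 = floor(sqrt(63)) = 7, since 7^2 = 49 <= 63 < 64 = 8^2.
Iterate m_{i+1} = d_i*a_i - m_i, d_{i+1} = (63 - m_{i+1}^2)/d_i, a_{i+1} = floor((a_0 + m_{i+1})/d_{i+1}):
  m_1 = 1*7 - 0 = 7, d_1 = (63 - 7^2)/1 = 14/1 = 14, a_1 = floor((7 + 7)/14) = 1.
  m_2 = 14*1 - 7 = 7, d_2 = (63 - 7^2)/14 = 14/14 = 1, a_2 = floor((7 + 7)/1) = 14.
  m_3 = 1*14 - 7 = 7, d_3 = (63 - 7^2)/1 = 14/1 = 14: (m_3, d_3) = (m_1, d_1) = (7, 14), so from here the quotients repeat a_1, a_2; the period length is 2.
Hence the expansion of sqrt(63) is a_0 = 7 followed by the repeating block 1, 14 (period 2).

[7; overline(1, 14)]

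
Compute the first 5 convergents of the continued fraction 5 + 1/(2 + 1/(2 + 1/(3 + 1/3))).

5/1, 11/2, 27/5, 92/17, 303/56

Using the convergent recurrence p_i = a_i*p_{i-1} + p_{i-2}, q_i = a_i*q_{i-1} + q_{i-2} with p_{-2}=0, p_{-1}=1, q_{-2}=1, q_{-1}=0:
  i=0: a_0=5, p_0 = 5*1 + 0 = 5, q_0 = 5*0 + 1 = 1.
  i=1: a_1=2, p_1 = 2*5 + 1 = 11, q_1 = 2*1 + 0 = 2.
  i=2: a_2=2, p_2 = 2*11 + 5 = 27, q_2 = 2*2 + 1 = 5.
  i=3: a_3=3, p_3 = 3*27 + 11 = 92, q_3 = 3*5 + 2 = 17.
  i=4: a_4=3, p_4 = 3*92 + 27 = 303, q_4 = 3*17 + 5 = 56.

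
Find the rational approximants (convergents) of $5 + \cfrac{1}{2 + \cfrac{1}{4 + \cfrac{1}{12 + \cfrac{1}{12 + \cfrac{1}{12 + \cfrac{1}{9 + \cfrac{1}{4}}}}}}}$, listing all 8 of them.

Using the convergent recurrence p_i = a_i*p_{i-1} + p_{i-2}, q_i = a_i*q_{i-1} + q_{i-2} with p_{-2}=0, p_{-1}=1, q_{-2}=1, q_{-1}=0:
  i=0: a_0=5, p_0 = 5*1 + 0 = 5, q_0 = 5*0 + 1 = 1.
  i=1: a_1=2, p_1 = 2*5 + 1 = 11, q_1 = 2*1 + 0 = 2.
  i=2: a_2=4, p_2 = 4*11 + 5 = 49, q_2 = 4*2 + 1 = 9.
  i=3: a_3=12, p_3 = 12*49 + 11 = 599, q_3 = 12*9 + 2 = 110.
  i=4: a_4=12, p_4 = 12*599 + 49 = 7237, q_4 = 12*110 + 9 = 1329.
  i=5: a_5=12, p_5 = 12*7237 + 599 = 87443, q_5 = 12*1329 + 110 = 16058.
  i=6: a_6=9, p_6 = 9*87443 + 7237 = 794224, q_6 = 9*16058 + 1329 = 145851.
  i=7: a_7=4, p_7 = 4*794224 + 87443 = 3264339, q_7 = 4*145851 + 16058 = 599462.

5/1, 11/2, 49/9, 599/110, 7237/1329, 87443/16058, 794224/145851, 3264339/599462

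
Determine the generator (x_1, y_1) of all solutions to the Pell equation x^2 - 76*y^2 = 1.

First expand sqrt(76) as a continued fraction. With x_i = (sqrt(76) + m_i)/d_i and (m_0, d_0) = (0, 1): a_0 = floor(sqrt(76)) = 8, since 8^2 = 64 <= 76 < 81 = 9^2.
Iterate m_{i+1} = d_i*a_i - m_i, d_{i+1} = (76 - m_{i+1}^2)/d_i, a_{i+1} = floor((a_0 + m_{i+1})/d_{i+1}):
  m_1 = 1*8 - 0 = 8, d_1 = (76 - 8^2)/1 = 12/1 = 12, a_1 = floor((8 + 8)/12) = 1.
  m_2 = 12*1 - 8 = 4, d_2 = (76 - 4^2)/12 = 60/12 = 5, a_2 = floor((8 + 4)/5) = 2.
  m_3 = 5*2 - 4 = 6, d_3 = (76 - 6^2)/5 = 40/5 = 8, a_3 = floor((8 + 6)/8) = 1.
  m_4 = 8*1 - 6 = 2, d_4 = (76 - 2^2)/8 = 72/8 = 9, a_4 = floor((8 + 2)/9) = 1.
  m_5 = 9*1 - 2 = 7, d_5 = (76 - 7^2)/9 = 27/9 = 3, a_5 = floor((8 + 7)/3) = 5.
  m_6 = 3*5 - 7 = 8, d_6 = (76 - 8^2)/3 = 12/3 = 4, a_6 = floor((8 + 8)/4) = 4.
  m_7 = 4*4 - 8 = 8, d_7 = (76 - 8^2)/4 = 12/4 = 3, a_7 = floor((8 + 8)/3) = 5.
  m_8 = 3*5 - 8 = 7, d_8 = (76 - 7^2)/3 = 27/3 = 9, a_8 = floor((8 + 7)/9) = 1.
  m_9 = 9*1 - 7 = 2, d_9 = (76 - 2^2)/9 = 72/9 = 8, a_9 = floor((8 + 2)/8) = 1.
  m_10 = 8*1 - 2 = 6, d_10 = (76 - 6^2)/8 = 40/8 = 5, a_10 = floor((8 + 6)/5) = 2.
  m_11 = 5*2 - 6 = 4, d_11 = (76 - 4^2)/5 = 60/5 = 12, a_11 = floor((8 + 4)/12) = 1.
  m_12 = 12*1 - 4 = 8, d_12 = (76 - 8^2)/12 = 12/12 = 1, a_12 = floor((8 + 8)/1) = 16.
  m_13 = 1*16 - 8 = 8, d_13 = (76 - 8^2)/1 = 12/1 = 12: (m_13, d_13) = (m_1, d_1) = (8, 12), so from here the quotients repeat a_1, ..., a_12; the period length is 12.
So sqrt(76) = [8; (1, 2, 1, 1, 5, 4, 5, 1, 1, 2, 1, 16)] with period length k = 12.
k is even, so the fundamental solution of x^2 - 76y^2 = 1 is (p_{k-1}, q_{k-1}) = (p_11, q_11); compute convergents through index 11.
Convergents (p_i = a_i*p_{i-1} + p_{i-2}, q_i = a_i*q_{i-1} + q_{i-2} with p_{-2}=0, p_{-1}=1, q_{-2}=1, q_{-1}=0):
  i=0: a_0=8, p_0 = 8*1 + 0 = 8, q_0 = 8*0 + 1 = 1.
  i=1: a_1=1, p_1 = 1*8 + 1 = 9, q_1 = 1*1 + 0 = 1.
  i=2: a_2=2, p_2 = 2*9 + 8 = 26, q_2 = 2*1 + 1 = 3.
  i=3: a_3=1, p_3 = 1*26 + 9 = 35, q_3 = 1*3 + 1 = 4.
  i=4: a_4=1, p_4 = 1*35 + 26 = 61, q_4 = 1*4 + 3 = 7.
  i=5: a_5=5, p_5 = 5*61 + 35 = 340, q_5 = 5*7 + 4 = 39.
  i=6: a_6=4, p_6 = 4*340 + 61 = 1421, q_6 = 4*39 + 7 = 163.
  i=7: a_7=5, p_7 = 5*1421 + 340 = 7445, q_7 = 5*163 + 39 = 854.
  i=8: a_8=1, p_8 = 1*7445 + 1421 = 8866, q_8 = 1*854 + 163 = 1017.
  i=9: a_9=1, p_9 = 1*8866 + 7445 = 16311, q_9 = 1*1017 + 854 = 1871.
  i=10: a_10=2, p_10 = 2*16311 + 8866 = 41488, q_10 = 2*1871 + 1017 = 4759.
  i=11: a_11=1, p_11 = 1*41488 + 16311 = 57799, q_11 = 1*4759 + 1871 = 6630.
Check: 57799^2 - 76*6630^2 = 3340724401 - 3340724400 = 1, so (x, y) = (57799, 6630) solves the equation, and by the theorem it is the least positive solution.

(x, y) = (57799, 6630)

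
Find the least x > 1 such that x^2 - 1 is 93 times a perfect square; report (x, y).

First expand sqrt(93) as a continued fraction. With x_i = (sqrt(93) + m_i)/d_i and (m_0, d_0) = (0, 1): a_0 = floor(sqrt(93)) = 9, since 9^2 = 81 <= 93 < 100 = 10^2.
Iterate m_{i+1} = d_i*a_i - m_i, d_{i+1} = (93 - m_{i+1}^2)/d_i, a_{i+1} = floor((a_0 + m_{i+1})/d_{i+1}):
  m_1 = 1*9 - 0 = 9, d_1 = (93 - 9^2)/1 = 12/1 = 12, a_1 = floor((9 + 9)/12) = 1.
  m_2 = 12*1 - 9 = 3, d_2 = (93 - 3^2)/12 = 84/12 = 7, a_2 = floor((9 + 3)/7) = 1.
  m_3 = 7*1 - 3 = 4, d_3 = (93 - 4^2)/7 = 77/7 = 11, a_3 = floor((9 + 4)/11) = 1.
  m_4 = 11*1 - 4 = 7, d_4 = (93 - 7^2)/11 = 44/11 = 4, a_4 = floor((9 + 7)/4) = 4.
  m_5 = 4*4 - 7 = 9, d_5 = (93 - 9^2)/4 = 12/4 = 3, a_5 = floor((9 + 9)/3) = 6.
  m_6 = 3*6 - 9 = 9, d_6 = (93 - 9^2)/3 = 12/3 = 4, a_6 = floor((9 + 9)/4) = 4.
  m_7 = 4*4 - 9 = 7, d_7 = (93 - 7^2)/4 = 44/4 = 11, a_7 = floor((9 + 7)/11) = 1.
  m_8 = 11*1 - 7 = 4, d_8 = (93 - 4^2)/11 = 77/11 = 7, a_8 = floor((9 + 4)/7) = 1.
  m_9 = 7*1 - 4 = 3, d_9 = (93 - 3^2)/7 = 84/7 = 12, a_9 = floor((9 + 3)/12) = 1.
  m_10 = 12*1 - 3 = 9, d_10 = (93 - 9^2)/12 = 12/12 = 1, a_10 = floor((9 + 9)/1) = 18.
  m_11 = 1*18 - 9 = 9, d_11 = (93 - 9^2)/1 = 12/1 = 12: (m_11, d_11) = (m_1, d_1) = (9, 12), so from here the quotients repeat a_1, ..., a_10; the period length is 10.
So sqrt(93) = [9; (1, 1, 1, 4, 6, 4, 1, 1, 1, 18)] with period length k = 10.
k is even, so the fundamental solution of x^2 - 93y^2 = 1 is (p_{k-1}, q_{k-1}) = (p_9, q_9); compute convergents through index 9.
Convergents (p_i = a_i*p_{i-1} + p_{i-2}, q_i = a_i*q_{i-1} + q_{i-2} with p_{-2}=0, p_{-1}=1, q_{-2}=1, q_{-1}=0):
  i=0: a_0=9, p_0 = 9*1 + 0 = 9, q_0 = 9*0 + 1 = 1.
  i=1: a_1=1, p_1 = 1*9 + 1 = 10, q_1 = 1*1 + 0 = 1.
  i=2: a_2=1, p_2 = 1*10 + 9 = 19, q_2 = 1*1 + 1 = 2.
  i=3: a_3=1, p_3 = 1*19 + 10 = 29, q_3 = 1*2 + 1 = 3.
  i=4: a_4=4, p_4 = 4*29 + 19 = 135, q_4 = 4*3 + 2 = 14.
  i=5: a_5=6, p_5 = 6*135 + 29 = 839, q_5 = 6*14 + 3 = 87.
  i=6: a_6=4, p_6 = 4*839 + 135 = 3491, q_6 = 4*87 + 14 = 362.
  i=7: a_7=1, p_7 = 1*3491 + 839 = 4330, q_7 = 1*362 + 87 = 449.
  i=8: a_8=1, p_8 = 1*4330 + 3491 = 7821, q_8 = 1*449 + 362 = 811.
  i=9: a_9=1, p_9 = 1*7821 + 4330 = 12151, q_9 = 1*811 + 449 = 1260.
Check: 12151^2 - 93*1260^2 = 147646801 - 147646800 = 1, so (x, y) = (12151, 1260) solves the equation, and by the theorem it is the least positive solution.

(x, y) = (12151, 1260)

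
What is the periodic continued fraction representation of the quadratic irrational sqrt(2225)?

Write x_i = (sqrt(2225) + m_i)/d_i with (m_0, d_0) = (0, 1). a_0 = floor(sqrt(2225)) = 47, since 47^2 = 2209 <= 2225 < 2304 = 48^2.
Iterate m_{i+1} = d_i*a_i - m_i, d_{i+1} = (2225 - m_{i+1}^2)/d_i, a_{i+1} = floor((a_0 + m_{i+1})/d_{i+1}):
  m_1 = 1*47 - 0 = 47, d_1 = (2225 - 47^2)/1 = 16/1 = 16, a_1 = floor((47 + 47)/16) = 5.
  m_2 = 16*5 - 47 = 33, d_2 = (2225 - 33^2)/16 = 1136/16 = 71, a_2 = floor((47 + 33)/71) = 1.
  m_3 = 71*1 - 33 = 38, d_3 = (2225 - 38^2)/71 = 781/71 = 11, a_3 = floor((47 + 38)/11) = 7.
  m_4 = 11*7 - 38 = 39, d_4 = (2225 - 39^2)/11 = 704/11 = 64, a_4 = floor((47 + 39)/64) = 1.
  m_5 = 64*1 - 39 = 25, d_5 = (2225 - 25^2)/64 = 1600/64 = 25, a_5 = floor((47 + 25)/25) = 2.
  m_6 = 25*2 - 25 = 25, d_6 = (2225 - 25^2)/25 = 1600/25 = 64, a_6 = floor((47 + 25)/64) = 1.
  m_7 = 64*1 - 25 = 39, d_7 = (2225 - 39^2)/64 = 704/64 = 11, a_7 = floor((47 + 39)/11) = 7.
  m_8 = 11*7 - 39 = 38, d_8 = (2225 - 38^2)/11 = 781/11 = 71, a_8 = floor((47 + 38)/71) = 1.
  m_9 = 71*1 - 38 = 33, d_9 = (2225 - 33^2)/71 = 1136/71 = 16, a_9 = floor((47 + 33)/16) = 5.
  m_10 = 16*5 - 33 = 47, d_10 = (2225 - 47^2)/16 = 16/16 = 1, a_10 = floor((47 + 47)/1) = 94.
  m_11 = 1*94 - 47 = 47, d_11 = (2225 - 47^2)/1 = 16/1 = 16: (m_11, d_11) = (m_1, d_1) = (47, 16), so from here the quotients repeat a_1, ..., a_10; the period length is 10.
Hence the expansion of sqrt(2225) is a_0 = 47 followed by the repeating block 5, 1, 7, 1, 2, 1, 7, 1, 5, 94 (period 10).

[47; (5, 1, 7, 1, 2, 1, 7, 1, 5, 94)]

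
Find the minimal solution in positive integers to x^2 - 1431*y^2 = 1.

(x, y) = (1324, 35)

First expand sqrt(1431) as a continued fraction. With x_i = (sqrt(1431) + m_i)/d_i and (m_0, d_0) = (0, 1): a_0 = floor(sqrt(1431)) = 37, since 37^2 = 1369 <= 1431 < 1444 = 38^2.
Iterate m_{i+1} = d_i*a_i - m_i, d_{i+1} = (1431 - m_{i+1}^2)/d_i, a_{i+1} = floor((a_0 + m_{i+1})/d_{i+1}):
  m_1 = 1*37 - 0 = 37, d_1 = (1431 - 37^2)/1 = 62/1 = 62, a_1 = floor((37 + 37)/62) = 1.
  m_2 = 62*1 - 37 = 25, d_2 = (1431 - 25^2)/62 = 806/62 = 13, a_2 = floor((37 + 25)/13) = 4.
  m_3 = 13*4 - 25 = 27, d_3 = (1431 - 27^2)/13 = 702/13 = 54, a_3 = floor((37 + 27)/54) = 1.
  m_4 = 54*1 - 27 = 27, d_4 = (1431 - 27^2)/54 = 702/54 = 13, a_4 = floor((37 + 27)/13) = 4.
  m_5 = 13*4 - 27 = 25, d_5 = (1431 - 25^2)/13 = 806/13 = 62, a_5 = floor((37 + 25)/62) = 1.
  m_6 = 62*1 - 25 = 37, d_6 = (1431 - 37^2)/62 = 62/62 = 1, a_6 = floor((37 + 37)/1) = 74.
  m_7 = 1*74 - 37 = 37, d_7 = (1431 - 37^2)/1 = 62/1 = 62: (m_7, d_7) = (m_1, d_1) = (37, 62), so from here the quotients repeat a_1, ..., a_6; the period length is 6.
So sqrt(1431) = [37; (1, 4, 1, 4, 1, 74)] with period length k = 6.
k is even, so the fundamental solution of x^2 - 1431y^2 = 1 is (p_{k-1}, q_{k-1}) = (p_5, q_5); compute convergents through index 5.
Convergents (p_i = a_i*p_{i-1} + p_{i-2}, q_i = a_i*q_{i-1} + q_{i-2} with p_{-2}=0, p_{-1}=1, q_{-2}=1, q_{-1}=0):
  i=0: a_0=37, p_0 = 37*1 + 0 = 37, q_0 = 37*0 + 1 = 1.
  i=1: a_1=1, p_1 = 1*37 + 1 = 38, q_1 = 1*1 + 0 = 1.
  i=2: a_2=4, p_2 = 4*38 + 37 = 189, q_2 = 4*1 + 1 = 5.
  i=3: a_3=1, p_3 = 1*189 + 38 = 227, q_3 = 1*5 + 1 = 6.
  i=4: a_4=4, p_4 = 4*227 + 189 = 1097, q_4 = 4*6 + 5 = 29.
  i=5: a_5=1, p_5 = 1*1097 + 227 = 1324, q_5 = 1*29 + 6 = 35.
Check: 1324^2 - 1431*35^2 = 1752976 - 1752975 = 1, so (x, y) = (1324, 35) solves the equation, and by the theorem it is the least positive solution.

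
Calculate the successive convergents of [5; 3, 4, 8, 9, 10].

5/1, 16/3, 69/13, 568/107, 5181/976, 52378/9867

Using the convergent recurrence p_i = a_i*p_{i-1} + p_{i-2}, q_i = a_i*q_{i-1} + q_{i-2} with p_{-2}=0, p_{-1}=1, q_{-2}=1, q_{-1}=0:
  i=0: a_0=5, p_0 = 5*1 + 0 = 5, q_0 = 5*0 + 1 = 1.
  i=1: a_1=3, p_1 = 3*5 + 1 = 16, q_1 = 3*1 + 0 = 3.
  i=2: a_2=4, p_2 = 4*16 + 5 = 69, q_2 = 4*3 + 1 = 13.
  i=3: a_3=8, p_3 = 8*69 + 16 = 568, q_3 = 8*13 + 3 = 107.
  i=4: a_4=9, p_4 = 9*568 + 69 = 5181, q_4 = 9*107 + 13 = 976.
  i=5: a_5=10, p_5 = 10*5181 + 568 = 52378, q_5 = 10*976 + 107 = 9867.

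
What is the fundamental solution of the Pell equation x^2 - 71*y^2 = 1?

(x, y) = (3480, 413)

First expand sqrt(71) as a continued fraction. With x_i = (sqrt(71) + m_i)/d_i and (m_0, d_0) = (0, 1): a_0 = floor(sqrt(71)) = 8, since 8^2 = 64 <= 71 < 81 = 9^2.
Iterate m_{i+1} = d_i*a_i - m_i, d_{i+1} = (71 - m_{i+1}^2)/d_i, a_{i+1} = floor((a_0 + m_{i+1})/d_{i+1}):
  m_1 = 1*8 - 0 = 8, d_1 = (71 - 8^2)/1 = 7/1 = 7, a_1 = floor((8 + 8)/7) = 2.
  m_2 = 7*2 - 8 = 6, d_2 = (71 - 6^2)/7 = 35/7 = 5, a_2 = floor((8 + 6)/5) = 2.
  m_3 = 5*2 - 6 = 4, d_3 = (71 - 4^2)/5 = 55/5 = 11, a_3 = floor((8 + 4)/11) = 1.
  m_4 = 11*1 - 4 = 7, d_4 = (71 - 7^2)/11 = 22/11 = 2, a_4 = floor((8 + 7)/2) = 7.
  m_5 = 2*7 - 7 = 7, d_5 = (71 - 7^2)/2 = 22/2 = 11, a_5 = floor((8 + 7)/11) = 1.
  m_6 = 11*1 - 7 = 4, d_6 = (71 - 4^2)/11 = 55/11 = 5, a_6 = floor((8 + 4)/5) = 2.
  m_7 = 5*2 - 4 = 6, d_7 = (71 - 6^2)/5 = 35/5 = 7, a_7 = floor((8 + 6)/7) = 2.
  m_8 = 7*2 - 6 = 8, d_8 = (71 - 8^2)/7 = 7/7 = 1, a_8 = floor((8 + 8)/1) = 16.
  m_9 = 1*16 - 8 = 8, d_9 = (71 - 8^2)/1 = 7/1 = 7: (m_9, d_9) = (m_1, d_1) = (8, 7), so from here the quotients repeat a_1, ..., a_8; the period length is 8.
So sqrt(71) = [8; (2, 2, 1, 7, 1, 2, 2, 16)] with period length k = 8.
k is even, so the fundamental solution of x^2 - 71y^2 = 1 is (p_{k-1}, q_{k-1}) = (p_7, q_7); compute convergents through index 7.
Convergents (p_i = a_i*p_{i-1} + p_{i-2}, q_i = a_i*q_{i-1} + q_{i-2} with p_{-2}=0, p_{-1}=1, q_{-2}=1, q_{-1}=0):
  i=0: a_0=8, p_0 = 8*1 + 0 = 8, q_0 = 8*0 + 1 = 1.
  i=1: a_1=2, p_1 = 2*8 + 1 = 17, q_1 = 2*1 + 0 = 2.
  i=2: a_2=2, p_2 = 2*17 + 8 = 42, q_2 = 2*2 + 1 = 5.
  i=3: a_3=1, p_3 = 1*42 + 17 = 59, q_3 = 1*5 + 2 = 7.
  i=4: a_4=7, p_4 = 7*59 + 42 = 455, q_4 = 7*7 + 5 = 54.
  i=5: a_5=1, p_5 = 1*455 + 59 = 514, q_5 = 1*54 + 7 = 61.
  i=6: a_6=2, p_6 = 2*514 + 455 = 1483, q_6 = 2*61 + 54 = 176.
  i=7: a_7=2, p_7 = 2*1483 + 514 = 3480, q_7 = 2*176 + 61 = 413.
Check: 3480^2 - 71*413^2 = 12110400 - 12110399 = 1, so (x, y) = (3480, 413) solves the equation, and by the theorem it is the least positive solution.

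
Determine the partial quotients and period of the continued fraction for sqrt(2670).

Write x_i = (sqrt(2670) + m_i)/d_i with (m_0, d_0) = (0, 1). a_0 = floor(sqrt(2670)) = 51, since 51^2 = 2601 <= 2670 < 2704 = 52^2.
Iterate m_{i+1} = d_i*a_i - m_i, d_{i+1} = (2670 - m_{i+1}^2)/d_i, a_{i+1} = floor((a_0 + m_{i+1})/d_{i+1}):
  m_1 = 1*51 - 0 = 51, d_1 = (2670 - 51^2)/1 = 69/1 = 69, a_1 = floor((51 + 51)/69) = 1.
  m_2 = 69*1 - 51 = 18, d_2 = (2670 - 18^2)/69 = 2346/69 = 34, a_2 = floor((51 + 18)/34) = 2.
  m_3 = 34*2 - 18 = 50, d_3 = (2670 - 50^2)/34 = 170/34 = 5, a_3 = floor((51 + 50)/5) = 20.
  m_4 = 5*20 - 50 = 50, d_4 = (2670 - 50^2)/5 = 170/5 = 34, a_4 = floor((51 + 50)/34) = 2.
  m_5 = 34*2 - 50 = 18, d_5 = (2670 - 18^2)/34 = 2346/34 = 69, a_5 = floor((51 + 18)/69) = 1.
  m_6 = 69*1 - 18 = 51, d_6 = (2670 - 51^2)/69 = 69/69 = 1, a_6 = floor((51 + 51)/1) = 102.
  m_7 = 1*102 - 51 = 51, d_7 = (2670 - 51^2)/1 = 69/1 = 69: (m_7, d_7) = (m_1, d_1) = (51, 69), so from here the quotients repeat a_1, ..., a_6; the period length is 6.
Hence the expansion of sqrt(2670) is a_0 = 51 followed by the repeating block 1, 2, 20, 2, 1, 102 (period 6).

[51; (1, 2, 20, 2, 1, 102)]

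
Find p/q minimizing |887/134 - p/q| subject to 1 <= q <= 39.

139/21

Expand x = 887/134 as a continued fraction with the Euclidean algorithm:
  887 = 6*134 + 83, so a_0 = 6.
  134 = 1*83 + 51, so a_1 = 1.
  83 = 1*51 + 32, so a_2 = 1.
  51 = 1*32 + 19, so a_3 = 1.
  32 = 1*19 + 13, so a_4 = 1.
  19 = 1*13 + 6, so a_5 = 1.
  13 = 2*6 + 1, so a_6 = 2.
  6 = 6*1 + 0, so a_7 = 6.
so x = [6; 1, 1, 1, 1, 1, 2, 6].
Convergents (p_i = a_i*p_{i-1} + p_{i-2}, q_i = a_i*q_{i-1} + q_{i-2} with p_{-2}=0, p_{-1}=1, q_{-2}=1, q_{-1}=0), until the denominator exceeds 39:
  i=0: a_0=6, p_0 = 6*1 + 0 = 6, q_0 = 6*0 + 1 = 1.
  i=1: a_1=1, p_1 = 1*6 + 1 = 7, q_1 = 1*1 + 0 = 1.
  i=2: a_2=1, p_2 = 1*7 + 6 = 13, q_2 = 1*1 + 1 = 2.
  i=3: a_3=1, p_3 = 1*13 + 7 = 20, q_3 = 1*2 + 1 = 3.
  i=4: a_4=1, p_4 = 1*20 + 13 = 33, q_4 = 1*3 + 2 = 5.
  i=5: a_5=1, p_5 = 1*33 + 20 = 53, q_5 = 1*5 + 3 = 8.
  i=6: a_6=2, p_6 = 2*53 + 33 = 139, q_6 = 2*8 + 5 = 21.
  i=7: a_7=6, p_7 = 6*139 + 53 = 887, q_7 = 6*21 + 8 = 134.
q_7 = 134 > 39, so the last convergent with denominator <= 39 is p_6/q_6 = 139/21.
The closest fraction with denominator <= 39 is either p_6/q_6 or the intermediate fraction (k*p_6 + p_5)/(k*q_6 + q_5) with the largest k >= 1 whose denominator stays <= 39; these approach x as k grows, and every other convergent or intermediate fraction in range is farther away.
Largest k: floor((39 - q_5)/q_6) = floor((39 - 8)/21) = 1.
That gives (1*139 + 53)/(1*21 + 8) = 192/29.
Compare the errors: |x - 139/21| = |887*21 - 139*134|/(134*21) = 1/2814, and |x - 192/29| = |887*29 - 192*134|/(134*29) = 5/3886.
Cross-multiplying, 1*3886 = 3886 < 14070 = 5*2814, so 1/2814 is smaller: the convergent 139/21 is closer to x than 192/29.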